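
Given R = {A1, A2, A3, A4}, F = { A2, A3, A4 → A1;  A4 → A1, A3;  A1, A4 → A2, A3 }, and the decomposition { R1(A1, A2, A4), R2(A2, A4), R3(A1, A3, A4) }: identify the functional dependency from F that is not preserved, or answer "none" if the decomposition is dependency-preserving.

A2, A3, A4 → A1: restricted closure across fragments reaches A1.
A4 → A1, A3 lies within R3.
A1, A4 → A2, A3: restricted closure across fragments reaches A2, A3.
Every dependency is enforceable on the fragments, so the decomposition is dependency-preserving.

none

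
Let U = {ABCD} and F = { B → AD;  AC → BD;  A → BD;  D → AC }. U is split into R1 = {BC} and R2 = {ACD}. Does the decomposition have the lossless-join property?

Common attributes: R1 ∩ R2 = {C}.
No dependency enlarges {C}, so (C)⁺ = {C}.
The closure contains neither all of R1 = {BC} nor all of R2 = {ACD}, so the common attributes are not a superkey of either fragment. The join is lossy.

No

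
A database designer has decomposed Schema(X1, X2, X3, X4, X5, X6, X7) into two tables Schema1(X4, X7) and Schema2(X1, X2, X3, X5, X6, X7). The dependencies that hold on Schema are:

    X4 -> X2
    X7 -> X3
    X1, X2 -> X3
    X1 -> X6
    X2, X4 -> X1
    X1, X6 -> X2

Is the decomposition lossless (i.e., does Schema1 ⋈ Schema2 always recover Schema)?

Common attributes: Schema1 ∩ Schema2 = {X7}.
Closure of {X7}: X7 → X3 applies, adding X3. So (X7)⁺ = {X3, X7}.
The closure contains neither all of Schema1 = {X4, X7} nor all of Schema2 = {X1, X2, X3, X5, X6, X7}, so the common attributes are not a superkey of either fragment. The join is lossy.

No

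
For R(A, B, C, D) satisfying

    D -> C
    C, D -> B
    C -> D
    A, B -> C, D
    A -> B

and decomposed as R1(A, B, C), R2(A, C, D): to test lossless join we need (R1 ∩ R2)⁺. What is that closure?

A, B, C, D

R1 ∩ R2 = {A, C}.
C → D applies, adding D
A → B applies, adding B
Closure: {A, B, C, D}.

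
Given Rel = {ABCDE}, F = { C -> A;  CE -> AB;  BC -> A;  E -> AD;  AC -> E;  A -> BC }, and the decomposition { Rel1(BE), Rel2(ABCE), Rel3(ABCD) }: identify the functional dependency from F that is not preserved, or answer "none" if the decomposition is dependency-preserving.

C → A lies within Rel2.
CE → AB lies within Rel2.
BC → A lies within Rel2.
E → AD: restricted closure across fragments reaches AD.
AC → E lies within Rel2.
A → BC lies within Rel2.
Every dependency is enforceable on the fragments, so the decomposition is dependency-preserving.

none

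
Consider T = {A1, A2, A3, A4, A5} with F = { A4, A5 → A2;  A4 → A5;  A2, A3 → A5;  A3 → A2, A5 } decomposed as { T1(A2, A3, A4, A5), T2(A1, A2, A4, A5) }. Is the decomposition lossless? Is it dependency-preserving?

Lossless test: (A2, A4, A5)⁺ = {A2, A4, A5}, which is a superkey of neither fragment — lossy.
Dependency preservation: every FD's attributes lie within a single fragment, so each can be enforced locally — preserved.

lossy but dependency-preserving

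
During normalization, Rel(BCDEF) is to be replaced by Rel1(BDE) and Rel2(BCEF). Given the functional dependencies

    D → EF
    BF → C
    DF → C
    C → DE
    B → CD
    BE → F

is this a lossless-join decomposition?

Common attributes: Rel1 ∩ Rel2 = {BE}.
Closure of {BE}: B → CD applies, adding CD; BE → F applies, adding F. So (BE)⁺ = {BCDEF}.
This closure contains every attribute of Rel1, so Rel1 ∩ Rel2 → Rel1. The join is lossless.

Yes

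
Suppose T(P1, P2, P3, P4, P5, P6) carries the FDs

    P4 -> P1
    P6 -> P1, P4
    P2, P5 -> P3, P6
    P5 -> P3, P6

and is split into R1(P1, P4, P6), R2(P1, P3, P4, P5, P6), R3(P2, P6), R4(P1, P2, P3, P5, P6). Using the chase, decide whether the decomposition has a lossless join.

Chase test. Columns are P1, P2, P3, P4, P5, P6; row i has aⱼ where attribute j ∈ Ri, else bᵢⱼ.
Initial tableau (one row per fragment):
  row 1: a1 b12 b13 a4 b15 a6
  row 2: a1 b22 a3 a4 a5 a6
  row 3: b31 a2 b33 b34 b35 a6
  row 4: a1 a2 a3 b44 a5 a6
Rows 1 and 3 agree on P6; apply P6→P1, P4 and equate their P1, P4 entries.
Rows 1 and 4 agree on P6; apply P6→P1, P4 and equate their P1, P4 entries.
Row 4 is now all distinguished symbols — the join is lossless.

Yes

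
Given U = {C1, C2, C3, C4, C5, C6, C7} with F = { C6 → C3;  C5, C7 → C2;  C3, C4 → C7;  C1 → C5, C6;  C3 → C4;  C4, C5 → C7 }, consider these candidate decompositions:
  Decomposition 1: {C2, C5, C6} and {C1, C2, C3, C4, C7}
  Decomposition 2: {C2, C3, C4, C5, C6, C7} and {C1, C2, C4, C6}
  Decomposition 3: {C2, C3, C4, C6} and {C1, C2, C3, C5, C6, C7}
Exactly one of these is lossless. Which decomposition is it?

Decomposition 1: common = {C2}, closure = {C2} → lossy.
Decomposition 2: common = {C2, C4, C6}, closure = {C2, C3, C4, C6, C7} → lossy.
Decomposition 3: common = {C2, C3, C6}, closure = {C2, C3, C4, C6, C7} → lossless.

Decomposition 3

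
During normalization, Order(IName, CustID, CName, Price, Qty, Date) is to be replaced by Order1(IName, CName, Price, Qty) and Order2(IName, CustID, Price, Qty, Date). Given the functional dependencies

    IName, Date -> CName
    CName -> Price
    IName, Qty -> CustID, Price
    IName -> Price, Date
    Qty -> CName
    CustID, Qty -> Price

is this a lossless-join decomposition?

Common attributes: Order1 ∩ Order2 = {IName, Price, Qty}.
Closure of {IName, Price, Qty}: IName, Qty → CustID, Price applies, adding CustID; IName → Price, Date applies, adding Date; Qty → CName applies, adding CName. So (IName, Price, Qty)⁺ = {IName, CustID, CName, Price, Qty, Date}.
This closure contains every attribute of Order1, so Order1 ∩ Order2 → Order1. The join is lossless.

Yes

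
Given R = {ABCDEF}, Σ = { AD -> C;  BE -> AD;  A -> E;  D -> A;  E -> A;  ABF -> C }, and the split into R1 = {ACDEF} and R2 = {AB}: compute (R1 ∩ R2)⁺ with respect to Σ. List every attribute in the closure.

AE

R1 ∩ R2 = {A}.
A → E applies, adding E
Closure: {AE}.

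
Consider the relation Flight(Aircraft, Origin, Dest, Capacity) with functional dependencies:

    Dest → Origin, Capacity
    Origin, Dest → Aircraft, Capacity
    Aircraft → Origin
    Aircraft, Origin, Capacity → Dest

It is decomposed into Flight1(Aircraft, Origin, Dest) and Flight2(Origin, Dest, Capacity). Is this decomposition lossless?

Yes

Common attributes: Flight1 ∩ Flight2 = {Origin, Dest}.
Closure of {Origin, Dest}: Dest → Origin, Capacity applies, adding Capacity; Origin, Dest → Aircraft, Capacity applies, adding Aircraft. So (Origin, Dest)⁺ = {Aircraft, Origin, Dest, Capacity}.
This closure contains every attribute of Flight1, so Flight1 ∩ Flight2 → Flight1. The join is lossless.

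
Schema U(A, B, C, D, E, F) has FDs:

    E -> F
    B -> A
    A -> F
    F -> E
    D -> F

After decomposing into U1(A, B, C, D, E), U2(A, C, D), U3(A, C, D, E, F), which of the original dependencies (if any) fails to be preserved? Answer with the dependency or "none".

none

E → F lies within U3.
B → A lies within U1.
A → F lies within U3.
F → E lies within U3.
D → F lies within U3.
Every dependency is enforceable on the fragments, so the decomposition is dependency-preserving.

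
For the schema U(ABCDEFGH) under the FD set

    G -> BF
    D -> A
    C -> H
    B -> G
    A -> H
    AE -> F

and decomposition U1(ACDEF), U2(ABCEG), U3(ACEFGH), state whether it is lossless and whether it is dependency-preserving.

Lossless test (chase): Rows 2 and 3 agree on G; apply G→BF and equate their BF entries. Rows 1 and 2 agree on C; apply C→H and equate their H entries. Rows 1 and 3 agree on C; apply C→H and equate their H entries. No row becomes fully distinguished — the join is lossy.
Dependency preservation: G → BF is not contained in any single fragment, but the restricted closure of its left-hand side across the fragments still reaches the right-hand side; the remaining FDs each lie inside some fragment. All dependencies are preserved.

lossy but dependency-preserving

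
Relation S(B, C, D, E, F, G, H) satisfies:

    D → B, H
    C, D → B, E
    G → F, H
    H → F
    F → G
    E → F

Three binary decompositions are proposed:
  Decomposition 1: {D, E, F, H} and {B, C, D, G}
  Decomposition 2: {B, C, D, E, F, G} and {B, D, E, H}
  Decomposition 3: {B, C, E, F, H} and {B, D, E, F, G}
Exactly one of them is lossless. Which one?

Decomposition 1: common = {D}, closure = {B, D, F, G, H} → lossy.
Decomposition 2: common = {B, D, E}, closure = {B, D, E, F, G, H} → lossless.
Decomposition 3: common = {B, E, F}, closure = {B, E, F, G, H} → lossy.

Decomposition 2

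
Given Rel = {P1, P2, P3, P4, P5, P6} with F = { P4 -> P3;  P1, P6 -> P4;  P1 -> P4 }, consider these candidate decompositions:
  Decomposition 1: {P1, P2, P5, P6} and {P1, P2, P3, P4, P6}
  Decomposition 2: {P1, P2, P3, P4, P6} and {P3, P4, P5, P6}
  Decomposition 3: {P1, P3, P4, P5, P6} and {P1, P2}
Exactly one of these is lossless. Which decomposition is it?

Decomposition 1

Decomposition 1: common = {P1, P2, P6}, closure = {P1, P2, P3, P4, P6} → lossless.
Decomposition 2: common = {P3, P4, P6}, closure = {P3, P4, P6} → lossy.
Decomposition 3: common = {P1}, closure = {P1, P3, P4} → lossy.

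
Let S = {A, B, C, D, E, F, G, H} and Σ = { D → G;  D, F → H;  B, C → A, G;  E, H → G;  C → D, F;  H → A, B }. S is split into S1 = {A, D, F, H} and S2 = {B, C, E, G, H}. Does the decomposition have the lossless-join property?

Common attributes: S1 ∩ S2 = {H}.
Closure of {H}: H → A, B applies, adding A, B. So (H)⁺ = {A, B, H}.
The closure contains neither all of S1 = {A, D, F, H} nor all of S2 = {B, C, E, G, H}, so the common attributes are not a superkey of either fragment. The join is lossy.

No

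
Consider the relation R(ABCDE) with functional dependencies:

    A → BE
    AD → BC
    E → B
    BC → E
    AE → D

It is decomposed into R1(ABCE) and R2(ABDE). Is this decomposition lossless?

Common attributes: R1 ∩ R2 = {ABE}.
Closure of {ABE}: AE → D applies, adding D; AD → BC applies, adding C. So (ABE)⁺ = {ABCDE}.
This closure contains every attribute of R1, so R1 ∩ R2 → R1. The join is lossless.

Yes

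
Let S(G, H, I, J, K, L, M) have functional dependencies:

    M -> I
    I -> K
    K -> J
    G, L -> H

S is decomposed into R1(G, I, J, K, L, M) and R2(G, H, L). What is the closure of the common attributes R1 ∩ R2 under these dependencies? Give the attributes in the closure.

G, H, L

R1 ∩ R2 = {G, L}.
G, L → H applies, adding H
Closure: {G, H, L}.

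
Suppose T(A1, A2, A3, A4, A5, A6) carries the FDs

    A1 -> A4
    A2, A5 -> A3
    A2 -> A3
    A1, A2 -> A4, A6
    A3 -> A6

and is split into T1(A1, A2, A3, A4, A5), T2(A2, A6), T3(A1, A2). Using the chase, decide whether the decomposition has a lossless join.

Chase test. Columns are A1, A2, A3, A4, A5, A6; row i has aⱼ where attribute j ∈ Ti, else bᵢⱼ.
Initial tableau (one row per fragment):
  row 1: a1 a2 a3 a4 a5 b16
  row 2: b21 a2 b23 b24 b25 a6
  row 3: a1 a2 b33 b34 b35 b36
Rows 1 and 3 agree on A1; apply A1→A4 and equate their A4 entries.
Rows 1 and 2 agree on A2; apply A2→A3 and equate their A3 entries.
Rows 1 and 3 agree on A2; apply A2→A3 and equate their A3 entries.
Rows 1 and 3 agree on A1, A2; apply A1, A2→A4, A6 and equate their A4, A6 entries.
Rows 1 and 2 agree on A3; apply A3→A6 and equate their A6 entries.
Row 1 is now all distinguished symbols — the join is lossless.

Yes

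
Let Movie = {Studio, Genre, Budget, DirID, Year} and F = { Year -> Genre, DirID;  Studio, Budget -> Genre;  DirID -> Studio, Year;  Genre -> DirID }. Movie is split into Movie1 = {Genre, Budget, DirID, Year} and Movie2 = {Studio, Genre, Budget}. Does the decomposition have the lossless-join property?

Common attributes: Movie1 ∩ Movie2 = {Genre, Budget}.
Closure of {Genre, Budget}: Genre → DirID applies, adding DirID; DirID → Studio, Year applies, adding Studio, Year. So (Genre, Budget)⁺ = {Studio, Genre, Budget, DirID, Year}.
This closure contains every attribute of Movie1, so Movie1 ∩ Movie2 → Movie1. The join is lossless.

Yes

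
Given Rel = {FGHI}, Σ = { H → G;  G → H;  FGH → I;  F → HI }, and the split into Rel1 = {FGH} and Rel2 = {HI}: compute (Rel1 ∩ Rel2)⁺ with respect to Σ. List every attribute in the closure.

Rel1 ∩ Rel2 = {H}.
H → G applies, adding G
Closure: {GH}.

GH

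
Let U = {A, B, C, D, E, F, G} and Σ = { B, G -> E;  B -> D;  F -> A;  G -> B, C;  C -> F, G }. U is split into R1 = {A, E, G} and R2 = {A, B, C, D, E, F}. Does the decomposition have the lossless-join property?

No

Common attributes: R1 ∩ R2 = {A, E}.
No dependency enlarges {A, E}, so (A, E)⁺ = {A, E}.
The closure contains neither all of R1 = {A, E, G} nor all of R2 = {A, B, C, D, E, F}, so the common attributes are not a superkey of either fragment. The join is lossy.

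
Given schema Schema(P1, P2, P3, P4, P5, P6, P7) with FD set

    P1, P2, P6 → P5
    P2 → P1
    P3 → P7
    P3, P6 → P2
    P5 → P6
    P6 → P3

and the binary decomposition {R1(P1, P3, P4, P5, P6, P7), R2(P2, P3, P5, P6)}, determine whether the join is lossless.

Common attributes: R1 ∩ R2 = {P3, P5, P6}.
Closure of {P3, P5, P6}: P3 → P7 applies, adding P7; P3, P6 → P2 applies, adding P2; P2 → P1 applies, adding P1. So (P3, P5, P6)⁺ = {P1, P2, P3, P5, P6, P7}.
This closure contains every attribute of R2, so R1 ∩ R2 → R2. The join is lossless.

Yes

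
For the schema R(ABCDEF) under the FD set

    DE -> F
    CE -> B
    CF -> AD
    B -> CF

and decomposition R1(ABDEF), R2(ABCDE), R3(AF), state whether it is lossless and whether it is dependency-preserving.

lossless but not dependency-preserving

Lossless test (chase): Rows 1 and 2 agree on DE; apply DE→F and equate their F entries. Rows 1 and 2 agree on B; apply B→CF and equate their CF entries. Row 1 is now all distinguished symbols — the join is lossless.
Dependency preservation: the restricted closure of {CF} across the fragments never reaches {AD}, so CF → AD cannot be enforced without a join — not preserved.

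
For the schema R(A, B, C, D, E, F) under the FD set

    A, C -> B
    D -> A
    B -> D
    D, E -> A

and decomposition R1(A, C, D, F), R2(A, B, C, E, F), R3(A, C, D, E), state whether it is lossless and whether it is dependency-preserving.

lossless but not dependency-preserving

Lossless test (chase): Rows 1 and 2 agree on A, C; apply A, C→B and equate their B entries. Rows 1 and 3 agree on A, C; apply A, C→B and equate their B entries. Rows 1 and 2 agree on B; apply B→D and equate their D entries. Row 2 is now all distinguished symbols — the join is lossless.
Dependency preservation: the restricted closure of {B} across the fragments never reaches {D}, so B → D cannot be enforced without a join — not preserved.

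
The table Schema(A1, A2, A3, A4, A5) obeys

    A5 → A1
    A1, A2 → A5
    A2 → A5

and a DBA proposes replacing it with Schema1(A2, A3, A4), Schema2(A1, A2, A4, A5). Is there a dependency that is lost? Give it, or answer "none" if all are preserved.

none

A5 → A1 lies within Schema2.
A1, A2 → A5 lies within Schema2.
A2 → A5 lies within Schema2.
Every dependency is enforceable on the fragments, so the decomposition is dependency-preserving.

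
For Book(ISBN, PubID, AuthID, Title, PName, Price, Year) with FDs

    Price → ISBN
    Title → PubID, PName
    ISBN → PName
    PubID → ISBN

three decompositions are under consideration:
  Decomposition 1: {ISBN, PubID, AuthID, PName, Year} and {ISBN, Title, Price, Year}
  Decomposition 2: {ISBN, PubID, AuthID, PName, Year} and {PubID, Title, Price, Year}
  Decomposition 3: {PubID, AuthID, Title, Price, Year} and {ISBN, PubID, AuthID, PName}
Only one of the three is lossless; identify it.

Decomposition 1: common = {ISBN, Year}, closure = {ISBN, PName, Year} → lossy.
Decomposition 2: common = {PubID, Year}, closure = {ISBN, PubID, PName, Year} → lossy.
Decomposition 3: common = {PubID, AuthID}, closure = {ISBN, PubID, AuthID, PName} → lossless.

Decomposition 3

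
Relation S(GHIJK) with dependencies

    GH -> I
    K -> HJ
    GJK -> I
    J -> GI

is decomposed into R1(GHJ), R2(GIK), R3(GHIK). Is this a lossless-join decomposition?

No

Chase test. Columns are GHIJK; row i has aⱼ where attribute j ∈ Ri, else bᵢⱼ.
Initial tableau (one row per fragment):
  row 1: a1 a2 b13 a4 b15
  row 2: a1 b22 a3 b24 a5
  row 3: a1 a2 a3 b34 a5
Rows 1 and 3 agree on GH; apply GH→I and equate their I entries.
Rows 2 and 3 agree on K; apply K→HJ and equate their HJ entries.
No row becomes fully distinguished — the join is lossy.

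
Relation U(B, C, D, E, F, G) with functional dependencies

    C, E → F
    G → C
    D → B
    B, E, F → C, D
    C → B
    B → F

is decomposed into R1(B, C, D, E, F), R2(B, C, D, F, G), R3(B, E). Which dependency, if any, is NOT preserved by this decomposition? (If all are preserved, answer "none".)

none

C, E → F lies within R1.
G → C lies within R2.
D → B lies within R1.
B, E, F → C, D lies within R1.
C → B lies within R1.
B → F lies within R1.
Every dependency is enforceable on the fragments, so the decomposition is dependency-preserving.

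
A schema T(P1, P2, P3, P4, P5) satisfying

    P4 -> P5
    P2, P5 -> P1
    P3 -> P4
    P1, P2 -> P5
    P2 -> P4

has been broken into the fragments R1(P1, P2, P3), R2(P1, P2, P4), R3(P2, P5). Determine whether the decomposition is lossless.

Chase test. Columns are P1, P2, P3, P4, P5; row i has aⱼ where attribute j ∈ Ri, else bᵢⱼ.
Initial tableau (one row per fragment):
  row 1: a1 a2 a3 b14 b15
  row 2: a1 a2 b23 a4 b25
  row 3: b31 a2 b33 b34 a5
Rows 1 and 2 agree on P1, P2; apply P1, P2→P5 and equate their P5 entries.
Rows 1 and 2 agree on P2; apply P2→P4 and equate their P4 entries.
Rows 1 and 3 agree on P2; apply P2→P4 and equate their P4 entries.
Rows 1 and 3 agree on P4; apply P4→P5 and equate their P5 entries.
Rows 1 and 3 agree on P2, P5; apply P2, P5→P1 and equate their P1 entries.
Row 1 is now all distinguished symbols — the join is lossless.

Yes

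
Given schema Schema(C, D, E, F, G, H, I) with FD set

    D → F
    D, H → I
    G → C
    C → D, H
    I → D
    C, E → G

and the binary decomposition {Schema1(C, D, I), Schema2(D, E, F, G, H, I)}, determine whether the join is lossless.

No

Common attributes: Schema1 ∩ Schema2 = {D, I}.
Closure of {D, I}: D → F applies, adding F. So (D, I)⁺ = {D, F, I}.
The closure contains neither all of Schema1 = {C, D, I} nor all of Schema2 = {D, E, F, G, H, I}, so the common attributes are not a superkey of either fragment. The join is lossy.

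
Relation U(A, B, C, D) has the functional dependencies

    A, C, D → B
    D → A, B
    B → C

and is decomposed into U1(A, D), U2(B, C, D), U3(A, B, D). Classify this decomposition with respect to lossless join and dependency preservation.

Lossless test (chase): Rows 1 and 2 agree on D; apply D→A, B and equate their A, B entries. Rows 1 and 2 agree on B; apply B→C and equate their C entries. Rows 1 and 3 agree on B; apply B→C and equate their C entries. Row 1 is now all distinguished symbols — the join is lossless.
Dependency preservation: A, C, D → B is not contained in any single fragment, but the restricted closure of its left-hand side across the fragments still reaches the right-hand side; the remaining FDs each lie inside some fragment. All dependencies are preserved.

lossless and dependency-preserving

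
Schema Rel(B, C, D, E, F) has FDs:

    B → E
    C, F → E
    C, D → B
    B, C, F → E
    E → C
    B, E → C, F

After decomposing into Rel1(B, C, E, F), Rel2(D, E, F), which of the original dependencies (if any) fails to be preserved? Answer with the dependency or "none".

C, D → B

Check C, D → B: no single fragment contains all of {B, C, D}, and the restricted closure of {C, D} across the fragments never reaches {B}.
B → E is preserved.
C, F → E is preserved.
B, C, F → E is preserved.
E → C is preserved.
B, E → C, F is preserved.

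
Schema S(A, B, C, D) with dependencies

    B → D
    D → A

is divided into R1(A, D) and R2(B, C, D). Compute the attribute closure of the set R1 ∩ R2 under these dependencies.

A, D

R1 ∩ R2 = {D}.
D → A applies, adding A
Closure: {A, D}.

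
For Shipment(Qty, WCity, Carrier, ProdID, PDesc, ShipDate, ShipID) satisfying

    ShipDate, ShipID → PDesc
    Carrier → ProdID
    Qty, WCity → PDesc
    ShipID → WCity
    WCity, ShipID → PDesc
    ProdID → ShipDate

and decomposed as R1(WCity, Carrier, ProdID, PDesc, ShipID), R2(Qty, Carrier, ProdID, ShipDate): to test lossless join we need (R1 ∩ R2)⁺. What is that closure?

Carrier, ProdID, ShipDate

R1 ∩ R2 = {Carrier, ProdID}.
ProdID → ShipDate applies, adding ShipDate
Closure: {Carrier, ProdID, ShipDate}.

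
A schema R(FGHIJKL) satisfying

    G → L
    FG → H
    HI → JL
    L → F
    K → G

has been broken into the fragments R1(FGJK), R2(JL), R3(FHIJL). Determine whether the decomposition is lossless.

No

Chase test. Columns are FGHIJKL; row i has aⱼ where attribute j ∈ Ri, else bᵢⱼ.
Initial tableau (one row per fragment):
  row 1: a1 a2 b13 b14 a5 a6 b17
  row 2: b21 b22 b23 b24 a5 b26 a7
  row 3: a1 b32 a3 a4 a5 b36 a7
Rows 2 and 3 agree on L; apply L→F and equate their F entries.
No row becomes fully distinguished — the join is lossy.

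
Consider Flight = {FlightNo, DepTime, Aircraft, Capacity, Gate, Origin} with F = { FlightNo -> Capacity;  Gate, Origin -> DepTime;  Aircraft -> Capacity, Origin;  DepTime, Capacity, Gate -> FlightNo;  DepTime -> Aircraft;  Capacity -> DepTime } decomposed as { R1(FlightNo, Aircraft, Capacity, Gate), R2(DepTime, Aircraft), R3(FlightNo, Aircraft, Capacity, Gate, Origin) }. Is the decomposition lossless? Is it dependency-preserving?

lossless and dependency-preserving

Lossless test (chase): Rows 1 and 2 agree on Aircraft; apply Aircraft→Capacity, Origin and equate their Capacity, Origin entries. Rows 1 and 3 agree on Aircraft; apply Aircraft→Capacity, Origin and equate their Capacity, Origin entries. Rows 1 and 2 agree on Capacity; apply Capacity→DepTime and equate their DepTime entries. Rows 1 and 3 agree on Capacity; apply Capacity→DepTime and equate their DepTime entries. Row 1 is now all distinguished symbols — the join is lossless.
Dependency preservation: Gate, Origin → DepTime; DepTime, Capacity, Gate → FlightNo; Capacity → DepTime are not contained in any single fragment, but the restricted closure of each left-hand side across the fragments still reaches the right-hand side; the remaining FDs each lie inside some fragment. All dependencies are preserved.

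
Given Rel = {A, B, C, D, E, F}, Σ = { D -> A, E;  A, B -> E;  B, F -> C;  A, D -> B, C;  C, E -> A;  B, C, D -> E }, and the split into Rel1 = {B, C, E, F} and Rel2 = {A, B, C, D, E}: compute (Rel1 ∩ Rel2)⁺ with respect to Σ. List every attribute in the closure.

Rel1 ∩ Rel2 = {B, C, E}.
C, E → A applies, adding A
Closure: {A, B, C, E}.

A, B, C, E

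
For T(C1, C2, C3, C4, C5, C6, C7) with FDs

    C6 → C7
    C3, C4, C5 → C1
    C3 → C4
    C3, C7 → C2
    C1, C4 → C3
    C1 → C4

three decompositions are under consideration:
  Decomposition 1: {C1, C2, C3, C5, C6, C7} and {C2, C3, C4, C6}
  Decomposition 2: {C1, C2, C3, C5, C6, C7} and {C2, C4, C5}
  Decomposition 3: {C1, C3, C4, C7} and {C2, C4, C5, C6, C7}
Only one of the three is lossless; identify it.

Decomposition 1: common = {C2, C3, C6}, closure = {C2, C3, C4, C6, C7} → lossless.
Decomposition 2: common = {C2, C5}, closure = {C2, C5} → lossy.
Decomposition 3: common = {C4, C7}, closure = {C4, C7} → lossy.

Decomposition 1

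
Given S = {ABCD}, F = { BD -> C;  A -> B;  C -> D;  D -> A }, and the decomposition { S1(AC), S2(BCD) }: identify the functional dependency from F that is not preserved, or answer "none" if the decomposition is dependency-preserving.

A -> B

Check A → B: no single fragment contains all of {AB}, and the restricted closure of {A} across the fragments never reaches {B}.
BD → C is preserved.
C → D is preserved.
D → A is preserved.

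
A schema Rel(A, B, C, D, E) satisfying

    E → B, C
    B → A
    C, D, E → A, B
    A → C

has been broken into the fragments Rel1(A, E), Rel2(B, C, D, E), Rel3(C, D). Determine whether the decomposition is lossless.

Yes

Chase test. Columns are A, B, C, D, E; row i has aⱼ where attribute j ∈ Reli, else bᵢⱼ.
Initial tableau (one row per fragment):
  row 1: a1 b12 b13 b14 a5
  row 2: b21 a2 a3 a4 a5
  row 3: b31 b32 a3 a4 b35
Rows 1 and 2 agree on E; apply E→B, C and equate their B, C entries.
Rows 1 and 2 agree on B; apply B→A and equate their A entries.
Row 2 is now all distinguished symbols — the join is lossless.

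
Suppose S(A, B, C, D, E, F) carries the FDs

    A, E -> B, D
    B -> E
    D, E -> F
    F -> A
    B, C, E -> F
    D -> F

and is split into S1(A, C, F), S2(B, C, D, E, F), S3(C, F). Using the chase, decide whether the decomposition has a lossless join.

Chase test. Columns are A, B, C, D, E, F; row i has aⱼ where attribute j ∈ Si, else bᵢⱼ.
Initial tableau (one row per fragment):
  row 1: a1 b12 a3 b14 b15 a6
  row 2: b21 a2 a3 a4 a5 a6
  row 3: b31 b32 a3 b34 b35 a6
Rows 1 and 2 agree on F; apply F→A and equate their A entries.
Rows 1 and 3 agree on F; apply F→A and equate their A entries.
Row 2 is now all distinguished symbols — the join is lossless.

Yes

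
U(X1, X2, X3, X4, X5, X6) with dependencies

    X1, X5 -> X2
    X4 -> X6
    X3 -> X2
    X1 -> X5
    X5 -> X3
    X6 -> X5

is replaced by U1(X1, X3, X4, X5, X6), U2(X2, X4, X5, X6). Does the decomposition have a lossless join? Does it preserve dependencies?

lossless but not dependency-preserving

Lossless test: (X4, X5, X6)⁺ = {X2, X3, X4, X5, X6}, which contains all of one fragment — lossless.
Dependency preservation: the restricted closure of {X3} across the fragments never reaches {X2}, so X3 → X2 cannot be enforced without a join — not preserved.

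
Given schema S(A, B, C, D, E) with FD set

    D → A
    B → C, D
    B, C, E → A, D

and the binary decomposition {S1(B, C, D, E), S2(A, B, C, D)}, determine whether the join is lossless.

Common attributes: S1 ∩ S2 = {B, C, D}.
Closure of {B, C, D}: D → A applies, adding A. So (B, C, D)⁺ = {A, B, C, D}.
This closure contains every attribute of S2, so S1 ∩ S2 → S2. The join is lossless.

Yes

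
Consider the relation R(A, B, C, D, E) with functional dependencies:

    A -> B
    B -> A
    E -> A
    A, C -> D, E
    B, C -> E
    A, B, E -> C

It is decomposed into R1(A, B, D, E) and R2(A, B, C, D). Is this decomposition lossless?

Common attributes: R1 ∩ R2 = {A, B, D}.
No dependency enlarges {A, B, D}, so (A, B, D)⁺ = {A, B, D}.
The closure contains neither all of R1 = {A, B, D, E} nor all of R2 = {A, B, C, D}, so the common attributes are not a superkey of either fragment. The join is lossy.

No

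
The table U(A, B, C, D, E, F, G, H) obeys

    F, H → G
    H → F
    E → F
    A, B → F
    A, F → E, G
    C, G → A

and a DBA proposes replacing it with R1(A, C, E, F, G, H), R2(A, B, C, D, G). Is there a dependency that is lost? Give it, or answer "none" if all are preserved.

Check A, B → F: no single fragment contains all of {A, B, F}, and the restricted closure of {A, B} across the fragments never reaches {F}.
F, H → G is preserved.
H → F is preserved.
E → F is preserved.
A, F → E, G is preserved.
C, G → A is preserved.

A, B → F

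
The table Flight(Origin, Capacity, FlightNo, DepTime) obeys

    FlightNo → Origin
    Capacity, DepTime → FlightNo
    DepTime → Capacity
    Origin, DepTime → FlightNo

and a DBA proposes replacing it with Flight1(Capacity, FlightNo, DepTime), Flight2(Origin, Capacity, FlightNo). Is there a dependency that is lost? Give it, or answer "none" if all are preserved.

none

FlightNo → Origin lies within Flight2.
Capacity, DepTime → FlightNo lies within Flight1.
DepTime → Capacity lies within Flight1.
Origin, DepTime → FlightNo: restricted closure across fragments reaches FlightNo.
Every dependency is enforceable on the fragments, so the decomposition is dependency-preserving.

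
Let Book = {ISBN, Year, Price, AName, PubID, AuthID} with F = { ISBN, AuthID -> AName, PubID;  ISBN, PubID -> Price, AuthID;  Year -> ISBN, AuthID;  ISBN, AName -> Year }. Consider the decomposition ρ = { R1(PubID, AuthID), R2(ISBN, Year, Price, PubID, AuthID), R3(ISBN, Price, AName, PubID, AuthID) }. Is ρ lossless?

Yes

Chase test. Columns are ISBN, Year, Price, AName, PubID, AuthID; row i has aⱼ where attribute j ∈ Ri, else bᵢⱼ.
Initial tableau (one row per fragment):
  row 1: b11 b12 b13 b14 a5 a6
  row 2: a1 a2 a3 b24 a5 a6
  row 3: a1 b32 a3 a4 a5 a6
Rows 2 and 3 agree on ISBN, AuthID; apply ISBN, AuthID→AName, PubID and equate their AName, PubID entries.
Rows 2 and 3 agree on ISBN, AName; apply ISBN, AName→Year and equate their Year entries.
Row 2 is now all distinguished symbols — the join is lossless.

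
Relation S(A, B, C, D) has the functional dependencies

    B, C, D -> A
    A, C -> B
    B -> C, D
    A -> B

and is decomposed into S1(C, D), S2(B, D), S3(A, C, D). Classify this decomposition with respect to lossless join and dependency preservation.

Lossless test (chase): applying each FD to every pair of rows produces no changes in the tableau, so no row becomes fully distinguished — the join is lossy.
Dependency preservation: the restricted closure of {B, C, D} across the fragments never reaches {A}, so B, C, D → A cannot be enforced without a join — not preserved.

lossy and not dependency-preserving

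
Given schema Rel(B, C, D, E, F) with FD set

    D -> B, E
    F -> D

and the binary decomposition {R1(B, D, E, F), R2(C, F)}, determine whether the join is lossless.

Yes

Common attributes: R1 ∩ R2 = {F}.
Closure of {F}: F → D applies, adding D; D → B, E applies, adding B, E. So (F)⁺ = {B, D, E, F}.
This closure contains every attribute of R1, so R1 ∩ R2 → R1. The join is lossless.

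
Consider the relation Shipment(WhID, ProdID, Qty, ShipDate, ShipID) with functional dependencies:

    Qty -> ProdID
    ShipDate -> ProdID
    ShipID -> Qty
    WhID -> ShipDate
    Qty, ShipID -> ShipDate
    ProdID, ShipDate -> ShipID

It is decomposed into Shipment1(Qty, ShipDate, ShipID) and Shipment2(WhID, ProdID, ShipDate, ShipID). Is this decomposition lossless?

Yes

Common attributes: Shipment1 ∩ Shipment2 = {ShipDate, ShipID}.
Closure of {ShipDate, ShipID}: ShipDate → ProdID applies, adding ProdID; ShipID → Qty applies, adding Qty. So (ShipDate, ShipID)⁺ = {ProdID, Qty, ShipDate, ShipID}.
This closure contains every attribute of Shipment1, so Shipment1 ∩ Shipment2 → Shipment1. The join is lossless.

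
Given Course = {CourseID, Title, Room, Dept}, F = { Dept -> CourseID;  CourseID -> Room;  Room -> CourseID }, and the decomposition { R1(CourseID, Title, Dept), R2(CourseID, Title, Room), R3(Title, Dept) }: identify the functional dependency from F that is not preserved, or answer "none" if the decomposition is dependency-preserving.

Dept → CourseID lies within R1.
CourseID → Room lies within R2.
Room → CourseID lies within R2.
Every dependency is enforceable on the fragments, so the decomposition is dependency-preserving.

none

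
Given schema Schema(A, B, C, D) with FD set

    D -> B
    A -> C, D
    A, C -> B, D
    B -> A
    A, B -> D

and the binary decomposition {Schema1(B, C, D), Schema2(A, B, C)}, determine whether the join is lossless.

Yes

Common attributes: Schema1 ∩ Schema2 = {B, C}.
Closure of {B, C}: B → A applies, adding A; A, B → D applies, adding D. So (B, C)⁺ = {A, B, C, D}.
This closure contains every attribute of Schema1, so Schema1 ∩ Schema2 → Schema1. The join is lossless.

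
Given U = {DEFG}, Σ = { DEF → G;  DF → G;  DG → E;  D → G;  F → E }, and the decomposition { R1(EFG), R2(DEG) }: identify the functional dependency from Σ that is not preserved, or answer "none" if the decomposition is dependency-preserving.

DEF → G: restricted closure across fragments reaches G.
DF → G: restricted closure across fragments reaches G.
DG → E lies within R2.
D → G lies within R2.
F → E lies within R1.
Every dependency is enforceable on the fragments, so the decomposition is dependency-preserving.

none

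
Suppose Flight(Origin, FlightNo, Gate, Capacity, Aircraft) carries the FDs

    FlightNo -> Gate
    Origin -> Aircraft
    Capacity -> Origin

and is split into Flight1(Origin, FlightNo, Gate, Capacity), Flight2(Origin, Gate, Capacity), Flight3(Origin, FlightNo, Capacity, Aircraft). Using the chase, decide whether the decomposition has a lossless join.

Chase test. Columns are Origin, FlightNo, Gate, Capacity, Aircraft; row i has aⱼ where attribute j ∈ Flighti, else bᵢⱼ.
Initial tableau (one row per fragment):
  row 1: a1 a2 a3 a4 b15
  row 2: a1 b22 a3 a4 b25
  row 3: a1 a2 b33 a4 a5
Rows 1 and 3 agree on FlightNo; apply FlightNo→Gate and equate their Gate entries.
Rows 1 and 2 agree on Origin; apply Origin→Aircraft and equate their Aircraft entries.
Rows 1 and 3 agree on Origin; apply Origin→Aircraft and equate their Aircraft entries.
Row 1 is now all distinguished symbols — the join is lossless.

Yes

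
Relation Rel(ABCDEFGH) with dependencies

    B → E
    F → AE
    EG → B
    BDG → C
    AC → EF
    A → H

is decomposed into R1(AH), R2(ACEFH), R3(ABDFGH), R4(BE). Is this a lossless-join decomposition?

Chase test. Columns are ABCDEFGH; row i has aⱼ where attribute j ∈ Ri, else bᵢⱼ.
Initial tableau (one row per fragment):
  row 1: a1 b12 b13 b14 b15 b16 b17 a8
  row 2: a1 b22 a3 b24 a5 a6 b27 a8
  row 3: a1 a2 b33 a4 b35 a6 a7 a8
  row 4: b41 a2 b43 b44 a5 b46 b47 b48
Rows 3 and 4 agree on B; apply B→E and equate their E entries.
No row becomes fully distinguished — the join is lossy.

No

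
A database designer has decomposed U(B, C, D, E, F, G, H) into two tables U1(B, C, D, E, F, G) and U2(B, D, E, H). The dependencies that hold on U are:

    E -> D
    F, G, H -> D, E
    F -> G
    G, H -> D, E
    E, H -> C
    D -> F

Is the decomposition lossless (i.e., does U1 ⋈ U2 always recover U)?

Common attributes: U1 ∩ U2 = {B, D, E}.
Closure of {B, D, E}: D → F applies, adding F; F → G applies, adding G. So (B, D, E)⁺ = {B, D, E, F, G}.
The closure contains neither all of U1 = {B, C, D, E, F, G} nor all of U2 = {B, D, E, H}, so the common attributes are not a superkey of either fragment. The join is lossy.

No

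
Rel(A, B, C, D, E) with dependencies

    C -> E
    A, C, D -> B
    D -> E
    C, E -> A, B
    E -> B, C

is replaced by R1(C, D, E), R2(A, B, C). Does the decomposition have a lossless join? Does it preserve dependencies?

lossless and dependency-preserving

Lossless test: (C)⁺ = {A, B, C, E}, which contains all of one fragment — lossless.
Dependency preservation: A, C, D → B; C, E → A, B; E → B, C are not contained in any single fragment, but the restricted closure of each left-hand side across the fragments still reaches the right-hand side; the remaining FDs each lie inside some fragment. All dependencies are preserved.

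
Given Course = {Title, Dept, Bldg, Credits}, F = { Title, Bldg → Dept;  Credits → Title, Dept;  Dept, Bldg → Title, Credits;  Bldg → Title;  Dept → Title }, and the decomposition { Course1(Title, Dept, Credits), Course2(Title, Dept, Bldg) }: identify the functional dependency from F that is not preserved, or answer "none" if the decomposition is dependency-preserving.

Dept, Bldg → Title, Credits

Check Dept, Bldg → Title, Credits: no single fragment contains all of {Title, Dept, Bldg, Credits}, and the restricted closure of {Dept, Bldg} across the fragments never reaches {Title, Credits}.
Title, Bldg → Dept is preserved.
Credits → Title, Dept is preserved.
Bldg → Title is preserved.
Dept → Title is preserved.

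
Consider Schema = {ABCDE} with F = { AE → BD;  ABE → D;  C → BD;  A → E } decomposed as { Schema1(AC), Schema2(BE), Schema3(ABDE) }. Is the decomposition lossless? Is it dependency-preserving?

Lossless test (chase): Rows 1 and 3 agree on A; apply A→E and equate their E entries. Rows 1 and 3 agree on AE; apply AE→BD and equate their BD entries. Row 1 is now all distinguished symbols — the join is lossless.
Dependency preservation: the restricted closure of {C} across the fragments never reaches {BD}, so C → BD cannot be enforced without a join — not preserved.

lossless but not dependency-preserving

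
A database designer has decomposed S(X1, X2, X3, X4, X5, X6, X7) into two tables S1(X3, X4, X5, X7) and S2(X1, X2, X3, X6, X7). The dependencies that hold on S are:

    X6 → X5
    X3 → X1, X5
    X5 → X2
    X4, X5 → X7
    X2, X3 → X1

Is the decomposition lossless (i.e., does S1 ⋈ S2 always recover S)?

Common attributes: S1 ∩ S2 = {X3, X7}.
Closure of {X3, X7}: X3 → X1, X5 applies, adding X1, X5; X5 → X2 applies, adding X2. So (X3, X7)⁺ = {X1, X2, X3, X5, X7}.
The closure contains neither all of S1 = {X3, X4, X5, X7} nor all of S2 = {X1, X2, X3, X6, X7}, so the common attributes are not a superkey of either fragment. The join is lossy.

No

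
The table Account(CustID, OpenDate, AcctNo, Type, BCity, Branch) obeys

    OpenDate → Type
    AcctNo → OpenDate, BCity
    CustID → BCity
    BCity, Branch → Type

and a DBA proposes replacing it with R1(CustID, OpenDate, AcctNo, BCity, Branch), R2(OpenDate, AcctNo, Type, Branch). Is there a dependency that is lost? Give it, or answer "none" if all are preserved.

BCity, Branch → Type

Check BCity, Branch → Type: no single fragment contains all of {Type, BCity, Branch}, and the restricted closure of {BCity, Branch} across the fragments never reaches {Type}.
OpenDate → Type is preserved.
AcctNo → OpenDate, BCity is preserved.
CustID → BCity is preserved.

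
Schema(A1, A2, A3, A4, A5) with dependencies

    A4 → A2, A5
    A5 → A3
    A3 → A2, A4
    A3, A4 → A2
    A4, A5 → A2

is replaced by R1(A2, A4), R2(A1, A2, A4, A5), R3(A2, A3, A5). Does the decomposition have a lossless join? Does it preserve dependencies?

Lossless test (chase): Rows 1 and 2 agree on A4; apply A4→A2, A5 and equate their A2, A5 entries. Rows 1 and 2 agree on A5; apply A5→A3 and equate their A3 entries. Rows 1 and 3 agree on A5; apply A5→A3 and equate their A3 entries. Rows 1 and 3 agree on A3; apply A3→A2, A4 and equate their A2, A4 entries. Row 2 is now all distinguished symbols — the join is lossless.
Dependency preservation: A3 → A2, A4; A3, A4 → A2 are not contained in any single fragment, but the restricted closure of each left-hand side across the fragments still reaches the right-hand side; the remaining FDs each lie inside some fragment. All dependencies are preserved.

lossless and dependency-preserving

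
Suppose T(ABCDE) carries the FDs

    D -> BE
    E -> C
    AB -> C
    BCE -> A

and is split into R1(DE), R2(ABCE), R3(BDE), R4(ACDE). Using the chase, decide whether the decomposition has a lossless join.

Yes

Chase test. Columns are ABCDE; row i has aⱼ where attribute j ∈ Ri, else bᵢⱼ.
Initial tableau (one row per fragment):
  row 1: b11 b12 b13 a4 a5
  row 2: a1 a2 a3 b24 a5
  row 3: b31 a2 b33 a4 a5
  row 4: a1 b42 a3 a4 a5
Rows 1 and 3 agree on D; apply D→BE and equate their BE entries.
Rows 1 and 4 agree on D; apply D→BE and equate their BE entries.
Rows 1 and 2 agree on E; apply E→C and equate their C entries.
Rows 1 and 3 agree on E; apply E→C and equate their C entries.
Rows 1 and 2 agree on BCE; apply BCE→A and equate their A entries.
Rows 1 and 3 agree on BCE; apply BCE→A and equate their A entries.
Row 1 is now all distinguished symbols — the join is lossless.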